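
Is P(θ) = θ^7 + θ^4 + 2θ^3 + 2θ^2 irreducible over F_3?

Check for roots in F_3: P(0) = 0 → root; P(1) = 0 → root; P(2) = 0 → root.
P(0) = 0, so (θ) divides P(θ); P is reducible.

No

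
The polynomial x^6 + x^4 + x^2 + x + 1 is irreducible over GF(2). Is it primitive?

Write f(x) = x^6 + x^4 + x^2 + x + 1.
|GF(2^6)^×| = 2^6 − 1 = 63. Prime factorization: 63 = 3^2·7.
f is primitive ⇔ x has order 63 in GF(2)[x]/(f), i.e. x^(63/q) ≠ 1 for each prime q | 63.
x^(21) mod f = 1
x^(9) mod f = x^4 + x^2 + x.
Since x^(21) = 1, the order of x divides 21 < 63; not primitive.

No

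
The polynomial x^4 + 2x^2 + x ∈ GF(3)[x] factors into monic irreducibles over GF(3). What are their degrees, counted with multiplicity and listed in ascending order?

1, 3

Write g(x) = x^4 + 2x^2 + x.
Roots in GF(3): g(0) = 0 → root; g(1) = 1; g(2) = 2.
Linear factors from roots: (x).
Complete factorization: g(x) = (x)·(x^3 + 2x + 1).
Factor degrees with multiplicity: 1 + 3 = 4.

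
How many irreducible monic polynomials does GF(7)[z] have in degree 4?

588

By the necklace-counting formula, N_7(4) = (1/4) Σ_{d|4} μ(4/d)·7^d.
Divisors of 4: 1, 2, 4; μ(4/d) for each: 0, -1, 1.
Σ = − 7^2 + 7^4 = 2352.
N = 2352/4 = 588.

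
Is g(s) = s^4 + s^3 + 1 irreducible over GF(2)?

Check for roots in GF(2): g(0) = 1; g(1) = 1.
No roots, so no linear factors.
Monic irreducibles of degree 2 over GF(2): s^2 + s + 1.
None of them divide g (all give nonzero remainder).
No irreducible factor of degree ≤ 2 exists, so g is irreducible over GF(2).

Yes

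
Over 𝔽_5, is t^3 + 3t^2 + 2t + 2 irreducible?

Yes

Write m(t) = t^3 + 3t^2 + 2t + 2.
Check for roots in 𝔽_5: m(0) = 2; m(1) = 3; m(2) = 1; m(3) = 2; m(4) = 2.
No roots. A degree-3 polynomial over a field with no linear factor is irreducible.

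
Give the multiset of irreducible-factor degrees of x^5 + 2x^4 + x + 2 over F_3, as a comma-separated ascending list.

1, 2, 2

Write h(x) = x^5 + 2x^4 + x + 2.
Roots in F_3: h(0) = 2; h(1) = 0 → root; h(2) = 2.
Linear factors from roots: (x + 2).
Complete factorization: h(x) = (x + 2)·(x^2 + x + 2)·(x^2 + 2x + 2).
Factor degrees with multiplicity: 1 + 2 + 2 = 5.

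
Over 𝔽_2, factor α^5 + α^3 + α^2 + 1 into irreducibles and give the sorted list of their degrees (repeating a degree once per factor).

Write g(α) = α^5 + α^3 + α^2 + 1.
Roots in 𝔽_2: g(0) = 1; g(1) = 0 → root.
Linear factors from roots: (α + 1).
Complete factorization: g(α) = (α + 1)^3·(α^2 + α + 1).
Factor degrees with multiplicity: 1 + 1 + 1 + 2 = 5.

1, 1, 1, 2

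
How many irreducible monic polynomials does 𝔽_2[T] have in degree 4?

Gauss's count: N_{2}(4) = (1/4) Σ_{d|4} μ(4/d)·2^d.
Divisors of 4: 1, 2, 4; μ(4/d) for each: 0, -1, 1.
Σ = − 2^2 + 2^4 = 12.
N = 12/4 = 3.

3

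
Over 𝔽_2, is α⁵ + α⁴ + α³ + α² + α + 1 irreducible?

Write P(α) = α⁵ + α⁴ + α³ + α² + α + 1.
Check for roots in 𝔽_2: P(0) = 1; P(1) = 0 → root.
P(1) = 0, so (α − 1) divides P(α); P is reducible.

No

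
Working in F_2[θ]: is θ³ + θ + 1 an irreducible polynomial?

Write g(θ) = θ³ + θ + 1.
Check for roots in F_2: g(0) = 1; g(1) = 1.
No roots. A degree-3 polynomial over a field with no linear factor is irreducible.

Yes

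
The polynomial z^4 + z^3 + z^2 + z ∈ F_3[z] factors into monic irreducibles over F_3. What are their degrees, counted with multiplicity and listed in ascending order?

1, 1, 2

Write h(z) = z^4 + z^3 + z^2 + z.
Roots in F_3: h(0) = 0 → root; h(1) = 1; h(2) = 0 → root.
Linear factors from roots: (z), (z + 1).
Complete factorization: h(z) = (z)·(z + 1)·(z^2 + 1).
Factor degrees with multiplicity: 1 + 1 + 2 = 4.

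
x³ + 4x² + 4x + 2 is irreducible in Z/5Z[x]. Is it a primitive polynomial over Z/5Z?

Write f(x) = x³ + 4x² + 4x + 2.
|GF(5^3)^×| = 5^3 − 1 = 124. Prime factorization: 124 = 2^2·31.
f is primitive ⇔ x has order 124 in GF(5)[x]/(f), i.e. x^(124/q) ≠ 1 for each prime q | 124.
x^(62) mod f = 4.
x^(4) mod f = 2x² + 4x + 3.
None equal 1, so x has full order 124; f is primitive.

Yes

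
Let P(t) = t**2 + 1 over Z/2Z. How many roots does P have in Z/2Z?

1

Evaluate at each of the 2 elements of Z/2Z:
P(0) = 1; P(1) = 0 → root.
Roots: {1}.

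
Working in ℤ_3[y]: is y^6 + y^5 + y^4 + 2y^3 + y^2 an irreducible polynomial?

Write g(y) = y^6 + y^5 + y^4 + 2y^3 + y^2.
Check for roots in ℤ_3: g(0) = 0 → root; g(1) = 0 → root; g(2) = 0 → root.
g(0) = 0, so (y) divides g(y); g is reducible.

No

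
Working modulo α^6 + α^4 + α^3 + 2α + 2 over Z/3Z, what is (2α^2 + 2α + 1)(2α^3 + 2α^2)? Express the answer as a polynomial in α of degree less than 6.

α^5 + 2α^4 + 2α^2

Multiply in Z/3Z[α]: (2α^2 + 2α + 1)·(2α^3 + 2α^2) = α^5 + 2α^4 + 2α^2.
Reduced: α^5 + 2α^4 + 2α^2.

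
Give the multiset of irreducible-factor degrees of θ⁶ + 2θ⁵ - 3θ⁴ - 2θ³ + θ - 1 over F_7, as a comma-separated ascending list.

Write g(θ) = θ⁶ + 2θ⁵ - 3θ⁴ - 2θ³ + θ - 1.
Linear factors from roots: (θ + 2).
Complete factorization: g(θ) = (θ + 2)·(θ² - 2θ + 3)·(θ³ + 2θ² - 2θ + 1).
Factor degrees with multiplicity: 1 + 2 + 3 = 6.

1, 2, 3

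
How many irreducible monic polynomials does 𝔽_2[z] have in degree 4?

3

Gauss's count: N_{2}(4) = (1/4) Σ_{d|4} μ(4/d)·2^d.
Divisors of 4: 1, 2, 4; μ(4/d) for each: 0, -1, 1.
Σ = − 2^2 + 2^4 = 12.
N = 12/4 = 3.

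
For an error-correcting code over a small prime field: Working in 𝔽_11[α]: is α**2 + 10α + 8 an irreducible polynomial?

Yes

Write P(α) = α**2 + 10α + 8.
Check each element of 𝔽_11 for a root: P(0)=8, P(1)=8, P(2)=10, P(3)=3, P(4)=9, P(5)=6, P(6)=5, P(7)=6, P(8)=9, P(9)=3, P(10)=10.
No roots. A degree-2 polynomial over a field with no linear factor is irreducible.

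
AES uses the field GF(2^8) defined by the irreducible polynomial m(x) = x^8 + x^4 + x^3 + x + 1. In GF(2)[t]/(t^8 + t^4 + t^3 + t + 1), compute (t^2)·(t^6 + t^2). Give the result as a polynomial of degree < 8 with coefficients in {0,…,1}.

t^3 + t + 1

Multiply in GF(2)[t]: (t^2)·(t^6 + t^2) = t^8 + t^4.
Reduce using t^8 ≡ t^4 + t^3 + t + 1 (mod t^8 + t^4 + t^3 + t + 1).
Reduced: t^3 + t + 1.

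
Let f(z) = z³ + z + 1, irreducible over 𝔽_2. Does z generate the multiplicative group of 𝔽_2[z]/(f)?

|GF(2^3)^×| = 2^3 − 1 = 7. Prime factorization: 7 = 7.
f is primitive ⇔ z has order 7 in GF(2)[z]/(f), i.e. z^(7/q) ≠ 1 for each prime q | 7.
z^(1) mod f = z.
None equal 1, so z has full order 7; f is primitive.

Yes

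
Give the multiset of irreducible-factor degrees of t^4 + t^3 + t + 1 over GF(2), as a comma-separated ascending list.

Write f(t) = t^4 + t^3 + t + 1.
Roots in GF(2): f(0) = 1; f(1) = 0 → root.
Linear factors from roots: (t + 1).
Complete factorization: f(t) = (t + 1)^2·(t^2 + t + 1).
Factor degrees with multiplicity: 1 + 1 + 2 = 4.

1, 1, 2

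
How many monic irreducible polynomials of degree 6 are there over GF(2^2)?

670

The number of monic irreducibles of degree 6 over GF(4) is (1/6)·Σ_{d∣6} μ(6/d) 4^d.
Divisors of 6: 1, 2, 3, 6; μ(6/d) for each: 1, -1, -1, 1.
Σ = 4^1 − 4^2 − 4^3 + 4^6 = 4020.
N = 4020/6 = 670.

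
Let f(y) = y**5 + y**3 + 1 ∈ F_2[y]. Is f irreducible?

Check for roots in F_2: f(0) = 1; f(1) = 1.
No roots, so no linear factors.
Monic irreducibles of degree 2 over GF(2): y**2 + y + 1.
None of them divide f (all give nonzero remainder).
No irreducible factor of degree ≤ 2 exists, so f is irreducible over GF(2).

Yes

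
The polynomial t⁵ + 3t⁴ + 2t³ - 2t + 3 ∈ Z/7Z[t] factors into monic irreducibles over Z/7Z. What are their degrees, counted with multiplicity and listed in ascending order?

Write h(t) = t⁵ + 3t⁴ + 2t³ - 2t + 3.
Linear factors from roots: (t - 1), (t + 2).
Complete factorization: h(t) = (t + 2)·(t - 1)^2·(t² + 3t - 2).
Factor degrees with multiplicity: 1 + 1 + 1 + 2 = 5.

1, 1, 1, 2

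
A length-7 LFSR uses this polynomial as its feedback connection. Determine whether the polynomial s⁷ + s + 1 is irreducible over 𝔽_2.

Yes

Write g(s) = s⁷ + s + 1.
Check for roots in 𝔽_2: g(0) = 1; g(1) = 1.
No roots, so no linear factors.
Monic irreducibles of degree 2 over GF(2): s² + s + 1.
None of them divide g (all give nonzero remainder).
Monic irreducibles of degree 3 over GF(2): s³ + s + 1, s³ + s² + 1.
None of them divide g (all give nonzero remainder).
No irreducible factor of degree ≤ 3 exists, so g is irreducible over GF(2).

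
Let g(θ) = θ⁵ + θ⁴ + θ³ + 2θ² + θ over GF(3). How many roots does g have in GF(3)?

3

Evaluate at each of the 3 elements of GF(3):
g(0) = 0 → root; g(1) = 0 → root; g(2) = 0 → root.
Roots: {0, 1, 2}.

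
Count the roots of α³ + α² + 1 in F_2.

0

Write g(α) = α³ + α² + 1.
Evaluate at each of the 2 elements of F_2:
g(0) = 1; g(1) = 1.
No element is a root.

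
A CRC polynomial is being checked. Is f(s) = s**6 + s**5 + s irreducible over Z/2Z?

Check for roots in Z/2Z: f(0) = 0 → root; f(1) = 1.
f(0) = 0, so (s) divides f(s); f is reducible.

No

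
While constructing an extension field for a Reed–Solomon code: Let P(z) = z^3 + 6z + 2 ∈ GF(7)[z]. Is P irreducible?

Yes

Check for roots in GF(7): P(0) = 2; P(1) = 2; P(2) = 1; P(3) = 5; P(4) = 6; P(5) = 3; P(6) = 2.
No roots. A degree-3 polynomial over a field with no linear factor is irreducible.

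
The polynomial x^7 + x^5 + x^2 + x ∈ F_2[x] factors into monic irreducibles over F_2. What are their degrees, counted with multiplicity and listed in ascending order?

Write f(x) = x^7 + x^5 + x^2 + x.
Roots in F_2: f(0) = 0 → root; f(1) = 0 → root.
Linear factors from roots: (x), (x + 1).
Complete factorization: f(x) = (x)·(x + 1)·(x^2 + x + 1)·(x^3 + x + 1).
Factor degrees with multiplicity: 1 + 1 + 2 + 3 = 7.

1, 1, 2, 3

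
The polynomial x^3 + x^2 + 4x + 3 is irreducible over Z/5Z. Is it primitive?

Yes

Write f(x) = x^3 + x^2 + 4x + 3.
|GF(5^3)^×| = 5^3 − 1 = 124. Prime factorization: 124 = 2^2·31.
f is primitive ⇔ x has order 124 in GF(5)[x]/(f), i.e. x^(124/q) ≠ 1 for each prime q | 124.
x^(62) mod f = 4.
x^(4) mod f = 2x^2 + x + 3.
None equal 1, so x has full order 124; f is primitive.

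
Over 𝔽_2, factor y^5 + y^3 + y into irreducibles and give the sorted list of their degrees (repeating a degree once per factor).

1, 2, 2

Write h(y) = y^5 + y^3 + y.
Roots in 𝔽_2: h(0) = 0 → root; h(1) = 1.
Linear factors from roots: (y).
Complete factorization: h(y) = (y)·(y^2 + y + 1)^2.
Factor degrees with multiplicity: 1 + 2 + 2 = 5.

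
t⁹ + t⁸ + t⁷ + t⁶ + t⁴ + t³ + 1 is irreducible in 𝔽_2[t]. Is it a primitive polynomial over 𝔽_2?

Yes

Write f(t) = t⁹ + t⁸ + t⁷ + t⁶ + t⁴ + t³ + 1.
|GF(2^9)^×| = 2^9 − 1 = 511. Prime factorization: 511 = 7·73.
f is primitive ⇔ t has order 511 in GF(2)[t]/(f), i.e. t^(511/q) ≠ 1 for each prime q | 511.
t^(73) mod f = t⁸ + t⁷ + t⁶ + t³ + t + 1.
t^(7) mod f = t⁷.
None equal 1, so t has full order 511; f is primitive.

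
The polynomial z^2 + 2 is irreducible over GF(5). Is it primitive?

No

Write f(z) = z^2 + 2.
|GF(5^2)^×| = 5^2 − 1 = 24. Prime factorization: 24 = 2^3·3.
f is primitive ⇔ z has order 24 in GF(5)[z]/(f), i.e. z^(24/q) ≠ 1 for each prime q | 24.
z^(12) mod f = 4.
z^(8) mod f = 1
Since z^(8) = 1, the order of z divides 8 < 24; not primitive.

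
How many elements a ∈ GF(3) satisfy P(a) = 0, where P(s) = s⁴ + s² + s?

2

Evaluate at each of the 3 elements of GF(3):
P(0) = 0 → root; P(1) = 0 → root; P(2) = 1.
Roots: {0, 1}.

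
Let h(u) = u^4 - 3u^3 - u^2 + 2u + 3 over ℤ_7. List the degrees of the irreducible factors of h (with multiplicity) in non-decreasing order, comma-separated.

1, 1, 2

Linear factors from roots: (u - 3), (u + 2).
Complete factorization: h(u) = (u + 2)·(u - 3)·(u^2 - 2u + 3).
Factor degrees with multiplicity: 1 + 1 + 2 = 4.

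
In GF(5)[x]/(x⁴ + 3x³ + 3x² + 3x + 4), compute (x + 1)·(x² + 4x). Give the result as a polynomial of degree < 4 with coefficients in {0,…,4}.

x^3 + 4x

Multiply in GF(5)[x]: (x + 1)·(x² + 4x) = x³ + 4x.
Reduced: x³ + 4x.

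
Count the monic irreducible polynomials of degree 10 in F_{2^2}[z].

By the necklace-counting formula, N_4(10) = (1/10) Σ_{d|10} μ(10/d)·4^d.
Divisors of 10: 1, 2, 5, 10; μ(10/d) for each: 1, -1, -1, 1.
Σ = 4^1 − 4^2 − 4^5 + 4^10 = 1047540.
N = 1047540/10 = 104754.

104754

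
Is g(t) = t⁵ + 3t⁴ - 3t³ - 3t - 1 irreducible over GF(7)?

Check for roots in GF(7): g(0) = 6; g(1) = 4; g(2) = 0 → root; g(3) = 3; g(4) = 5; g(5) = 3; g(6) = 0 → root.
g(2) = 0, so (t − 2) divides g(t); g is reducible.

No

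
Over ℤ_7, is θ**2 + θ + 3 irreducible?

Yes

Write f(θ) = θ**2 + θ + 3.
Check for roots in ℤ_7: f(0) = 3; f(1) = 5; f(2) = 2; f(3) = 1; f(4) = 2; f(5) = 5; f(6) = 3.
No roots. A degree-2 polynomial over a field with no linear factor is irreducible.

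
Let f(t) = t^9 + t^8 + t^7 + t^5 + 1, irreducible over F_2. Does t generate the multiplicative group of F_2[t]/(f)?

No

|GF(2^9)^×| = 2^9 − 1 = 511. Prime factorization: 511 = 7·73.
f is primitive ⇔ t has order 511 in GF(2)[t]/(f), i.e. t^(511/q) ≠ 1 for each prime q | 511.
t^(73) mod f = 1
t^(7) mod f = t^7.
Since t^(73) = 1, the order of t divides 73 < 511; not primitive.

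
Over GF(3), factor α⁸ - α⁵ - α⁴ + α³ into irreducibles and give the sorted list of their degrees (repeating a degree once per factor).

Write g(α) = α⁸ - α⁵ - α⁴ + α³.
Roots in GF(3): g(0) = 0 → root; g(1) = 0 → root; g(2) = 0 → root.
Linear factors from roots: (α), (α - 1), (α + 1).
Complete factorization: g(α) = (α - 1)·(α + 1)^2·(α)^3·(α² - α - 1).
Factor degrees with multiplicity: 1 + 1 + 1 + 1 + 1 + 1 + 2 = 8.

1, 1, 1, 1, 1, 1, 2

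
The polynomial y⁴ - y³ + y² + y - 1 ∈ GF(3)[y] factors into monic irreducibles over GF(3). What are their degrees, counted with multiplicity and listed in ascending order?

4

Write h(y) = y⁴ - y³ + y² + y - 1.
Roots in GF(3): h(0) = 2; h(1) = 1; h(2) = 1.
Complete factorization: h(y) = (y⁴ - y³ + y² + y - 1).
Factor degrees with multiplicity: 4 = 4.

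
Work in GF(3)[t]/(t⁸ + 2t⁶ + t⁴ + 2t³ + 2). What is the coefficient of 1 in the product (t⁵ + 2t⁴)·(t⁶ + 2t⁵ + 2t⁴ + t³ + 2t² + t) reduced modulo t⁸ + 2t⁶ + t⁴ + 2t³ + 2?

Multiply in GF(3)[t]: (t⁵ + 2t⁴)·(t⁶ + 2t⁵ + 2t⁴ + t³ + 2t² + t) = t¹¹ + t¹⁰ + 2t⁸ + t⁷ + 2t⁶ + 2t⁵.
Reduce using t⁸ ≡ t⁶ + 2t⁴ + t³ + 1 (mod t⁸ + 2t⁶ + t⁴ + 2t³ + 2).
Reduced: t⁷ + 2t⁶ + 2t⁵ + t⁴ + t³ + t² + t.

0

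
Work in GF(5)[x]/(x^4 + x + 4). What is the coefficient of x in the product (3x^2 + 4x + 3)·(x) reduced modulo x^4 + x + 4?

3

Multiply in GF(5)[x]: (3x^2 + 4x + 3)·(x) = 3x^3 + 4x^2 + 3x.
Reduced: 3x^3 + 4x^2 + 3x.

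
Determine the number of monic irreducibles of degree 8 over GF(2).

30

x^(2^8) − x is the product of all monic irreducibles of degree dividing 8; Möbius inversion gives N = (1/8) Σ μ(8/d)·2^d.
Divisors of 8: 1, 2, 4, 8; μ(8/d) for each: 0, 0, -1, 1.
Σ = − 2^4 + 2^8 = 240.
N = 240/8 = 30.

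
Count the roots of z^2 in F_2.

1

Write g(z) = z^2.
Evaluate at each of the 2 elements of F_2:
g(0) = 0 → root; g(1) = 1.
Roots: {0}.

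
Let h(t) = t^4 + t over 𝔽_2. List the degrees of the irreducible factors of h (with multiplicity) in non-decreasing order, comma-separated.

Roots in 𝔽_2: h(0) = 0 → root; h(1) = 0 → root.
Linear factors from roots: (t), (t + 1).
Complete factorization: h(t) = (t)·(t + 1)·(t^2 + t + 1).
Factor degrees with multiplicity: 1 + 1 + 2 = 4.

1, 1, 2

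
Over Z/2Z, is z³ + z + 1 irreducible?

Write h(z) = z³ + z + 1.
Check for roots in Z/2Z: h(0) = 1; h(1) = 1.
No roots. A degree-3 polynomial over a field with no linear factor is irreducible.

Yes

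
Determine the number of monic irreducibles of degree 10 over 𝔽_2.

99

By the necklace-counting formula, N_2(10) = (1/10) Σ_{d|10} μ(10/d)·2^d.
Divisors of 10: 1, 2, 5, 10; μ(10/d) for each: 1, -1, -1, 1.
Σ = 2^1 − 2^2 − 2^5 + 2^10 = 990.
N = 990/10 = 99.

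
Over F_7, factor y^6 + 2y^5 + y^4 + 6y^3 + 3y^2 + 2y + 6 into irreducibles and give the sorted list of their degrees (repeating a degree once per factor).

Write g(y) = y^6 + 2y^5 + y^4 + 6y^3 + 3y^2 + 2y + 6.
Linear factors from roots: (y + 6), (y + 3).
Complete factorization: g(y) = (y + 3)·(y + 6)·(y^2 + 3y + 1)·(y^2 + 4y + 5).
Factor degrees with multiplicity: 1 + 1 + 2 + 2 = 6.

1, 1, 2, 2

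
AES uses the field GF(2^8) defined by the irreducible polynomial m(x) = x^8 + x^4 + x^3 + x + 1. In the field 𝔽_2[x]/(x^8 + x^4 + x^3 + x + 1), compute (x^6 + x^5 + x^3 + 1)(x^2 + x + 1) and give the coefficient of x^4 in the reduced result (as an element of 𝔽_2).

Multiply in 𝔽_2[x]: (x^6 + x^5 + x^3 + 1)·(x^2 + x + 1) = x^8 + x^4 + x^3 + x^2 + x + 1.
Reduce using x^8 ≡ x^4 + x^3 + x + 1 (mod x^8 + x^4 + x^3 + x + 1).
Reduced: x^2.

0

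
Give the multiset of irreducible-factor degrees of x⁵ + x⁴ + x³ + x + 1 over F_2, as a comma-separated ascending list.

Write h(x) = x⁵ + x⁴ + x³ + x + 1.
Roots in F_2: h(0) = 1; h(1) = 1.
Complete factorization: h(x) = (x⁵ + x⁴ + x³ + x + 1).
Factor degrees with multiplicity: 5 = 5.

5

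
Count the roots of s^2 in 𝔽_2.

Write h(s) = s^2.
Evaluate at each of the 2 elements of 𝔽_2:
h(0) = 0 → root; h(1) = 1.
Roots: {0}.

1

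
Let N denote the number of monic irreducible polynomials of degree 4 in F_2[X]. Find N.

3

Gauss's count: N_{2}(4) = (1/4) Σ_{d|4} μ(4/d)·2^d.
Divisors of 4: 1, 2, 4; μ(4/d) for each: 0, -1, 1.
Σ = − 2^2 + 2^4 = 12.
N = 12/4 = 3.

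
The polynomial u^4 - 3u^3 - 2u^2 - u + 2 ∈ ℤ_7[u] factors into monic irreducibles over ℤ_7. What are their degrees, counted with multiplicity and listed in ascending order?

Write f(u) = u^4 - 3u^3 - 2u^2 - u + 2.
Complete factorization: f(u) = (u^4 - 3u^3 - 2u^2 - u + 2).
Factor degrees with multiplicity: 4 = 4.

4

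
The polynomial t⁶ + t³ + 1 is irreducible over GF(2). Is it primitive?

No

Write f(t) = t⁶ + t³ + 1.
|GF(2^6)^×| = 2^6 − 1 = 63. Prime factorization: 63 = 3^2·7.
f is primitive ⇔ t has order 63 in GF(2)[t]/(f), i.e. t^(63/q) ≠ 1 for each prime q | 63.
t^(21) mod f = t³.
t^(9) mod f = 1
Since t^(9) = 1, the order of t divides 9 < 63; not primitive.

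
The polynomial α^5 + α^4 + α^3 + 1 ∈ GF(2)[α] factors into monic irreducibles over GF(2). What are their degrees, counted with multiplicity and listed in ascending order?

1, 1, 3

Write h(α) = α^5 + α^4 + α^3 + 1.
Roots in GF(2): h(0) = 1; h(1) = 0 → root.
Linear factors from roots: (α + 1).
Complete factorization: h(α) = (α + 1)^2·(α^3 + α^2 + 1).
Factor degrees with multiplicity: 1 + 1 + 3 = 5.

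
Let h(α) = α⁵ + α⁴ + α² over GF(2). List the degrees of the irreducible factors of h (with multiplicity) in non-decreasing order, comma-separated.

1, 1, 3

Roots in GF(2): h(0) = 0 → root; h(1) = 1.
Linear factors from roots: (α).
Complete factorization: h(α) = (α)^2·(α³ + α² + 1).
Factor degrees with multiplicity: 1 + 1 + 3 = 5.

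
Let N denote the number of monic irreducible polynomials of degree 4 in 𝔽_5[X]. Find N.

By the necklace-counting formula, N_5(4) = (1/4) Σ_{d|4} μ(4/d)·5^d.
Divisors of 4: 1, 2, 4; μ(4/d) for each: 0, -1, 1.
Σ = − 5^2 + 5^4 = 600.
N = 600/4 = 150.

150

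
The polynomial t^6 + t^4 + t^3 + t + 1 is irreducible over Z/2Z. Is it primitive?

Yes

Write f(t) = t^6 + t^4 + t^3 + t + 1.
|GF(2^6)^×| = 2^6 − 1 = 63. Prime factorization: 63 = 3^2·7.
f is primitive ⇔ t has order 63 in GF(2)[t]/(f), i.e. t^(63/q) ≠ 1 for each prime q | 63.
t^(21) mod f = t^3 + t^2 + t.
t^(9) mod f = t^5 + t^4 + t^2 + 1.
None equal 1, so t has full order 63; f is primitive.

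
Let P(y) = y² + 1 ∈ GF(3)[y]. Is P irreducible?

Yes

Check for roots in GF(3): P(0) = 1; P(1) = 2; P(2) = 2.
No roots. A degree-2 polynomial over a field with no linear factor is irreducible.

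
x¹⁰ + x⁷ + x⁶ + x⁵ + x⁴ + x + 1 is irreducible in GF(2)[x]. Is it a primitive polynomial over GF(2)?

Yes

Write f(x) = x¹⁰ + x⁷ + x⁶ + x⁵ + x⁴ + x + 1.
|GF(2^10)^×| = 2^10 − 1 = 1023. Prime factorization: 1023 = 3·11·31.
f is primitive ⇔ x has order 1023 in GF(2)[x]/(f), i.e. x^(1023/q) ≠ 1 for each prime q | 1023.
x^(341) mod f = x⁹ + x⁷ + x⁵ + x⁴ + x³ + x² + 1.
x^(93) mod f = x⁸ + x⁷ + x⁶ + x⁵ + x + 1.
x^(33) mod f = x⁹ + x⁶ + x⁵ + 1.
None equal 1, so x has full order 1023; f is primitive.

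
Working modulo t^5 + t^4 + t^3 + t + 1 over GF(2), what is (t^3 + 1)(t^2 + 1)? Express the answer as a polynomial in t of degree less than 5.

Multiply in GF(2)[t]: (t^3 + 1)·(t^2 + 1) = t^5 + t^3 + t^2 + 1.
Reduce using t^5 ≡ t^4 + t^3 + t + 1 (mod t^5 + t^4 + t^3 + t + 1).
Reduced: t^4 + t^2 + t.

t^4 + t^2 + t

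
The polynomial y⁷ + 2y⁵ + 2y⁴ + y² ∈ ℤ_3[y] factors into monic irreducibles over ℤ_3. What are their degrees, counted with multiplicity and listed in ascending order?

Write h(y) = y⁷ + 2y⁵ + 2y⁴ + y².
Roots in ℤ_3: h(0) = 0 → root; h(1) = 0 → root; h(2) = 0 → root.
Linear factors from roots: (y), (y + 2), (y + 1).
Complete factorization: h(y) = (y + 1)·(y)^2·(y + 2)^4.
Factor degrees with multiplicity: 1 + 1 + 1 + 1 + 1 + 1 + 1 = 7.

1, 1, 1, 1, 1, 1, 1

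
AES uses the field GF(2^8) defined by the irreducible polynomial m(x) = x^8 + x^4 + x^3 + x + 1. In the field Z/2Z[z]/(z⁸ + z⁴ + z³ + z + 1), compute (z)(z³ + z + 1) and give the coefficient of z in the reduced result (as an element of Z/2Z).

Multiply in Z/2Z[z]: (z)·(z³ + z + 1) = z⁴ + z² + z.
Reduced: z⁴ + z² + z.

1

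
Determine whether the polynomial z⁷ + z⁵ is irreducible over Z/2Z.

Write P(z) = z⁷ + z⁵.
Check for roots in Z/2Z: P(0) = 0 → root; P(1) = 0 → root.
P(0) = 0, so (z) divides P(z); P is reducible.

No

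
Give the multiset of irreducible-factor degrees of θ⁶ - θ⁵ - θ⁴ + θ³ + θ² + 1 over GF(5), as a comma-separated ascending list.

Write h(θ) = θ⁶ - θ⁵ - θ⁴ + θ³ + θ² + 1.
Roots in GF(5): h(0) = 1; h(1) = 2; h(2) = 4; h(3) = 2; h(4) = 2.
Complete factorization: h(θ) = (θ⁶ - θ⁵ - θ⁴ + θ³ + θ² + 1).
Factor degrees with multiplicity: 6 = 6.

6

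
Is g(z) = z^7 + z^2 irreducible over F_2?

No

Check for roots in F_2: g(0) = 0 → root; g(1) = 0 → root.
g(0) = 0, so (z) divides g(z); g is reducible.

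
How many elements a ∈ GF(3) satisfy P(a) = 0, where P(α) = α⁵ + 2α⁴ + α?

2

Evaluate at each of the 3 elements of GF(3):
P(0) = 0 → root; P(1) = 1; P(2) = 0 → root.
Roots: {0, 2}.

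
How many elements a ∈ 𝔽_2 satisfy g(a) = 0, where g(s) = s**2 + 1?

Evaluate at each of the 2 elements of 𝔽_2:
g(0) = 1; g(1) = 0 → root.
Roots: {1}.

1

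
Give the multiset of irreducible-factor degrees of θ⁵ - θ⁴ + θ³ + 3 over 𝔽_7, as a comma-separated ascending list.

1, 2, 2

Write f(θ) = θ⁵ - θ⁴ + θ³ + 3.
Linear factors from roots: (θ + 1).
Complete factorization: f(θ) = (θ + 1)·(θ² + 2θ + 3)·(θ² + 3θ + 1).
Factor degrees with multiplicity: 1 + 2 + 2 = 5.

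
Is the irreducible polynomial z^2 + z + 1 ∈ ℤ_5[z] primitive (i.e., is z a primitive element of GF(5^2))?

Write f(z) = z^2 + z + 1.
|GF(5^2)^×| = 5^2 − 1 = 24. Prime factorization: 24 = 2^3·3.
f is primitive ⇔ z has order 24 in GF(5)[z]/(f), i.e. z^(24/q) ≠ 1 for each prime q | 24.
z^(12) mod f = 1
z^(8) mod f = 4z + 4.
Since z^(12) = 1, the order of z divides 12 < 24; not primitive.

No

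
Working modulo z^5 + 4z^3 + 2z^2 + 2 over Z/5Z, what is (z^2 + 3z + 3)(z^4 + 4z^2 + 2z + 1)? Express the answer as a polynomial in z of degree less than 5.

Multiply in Z/5Z[z]: (z^2 + 3z + 3)·(z^4 + 4z^2 + 2z + 1) = z^6 + 3z^5 + 2z^4 + 4z^3 + 4z^2 + 4z + 3.
Reduce using z^5 ≡ z^3 + 3z^2 + 3 (mod z^5 + 4z^3 + 2z^2 + 2).
Reduced: 3z^4 + 3z^2 + 2z + 2.

3z^4 + 3z^2 + 2z + 2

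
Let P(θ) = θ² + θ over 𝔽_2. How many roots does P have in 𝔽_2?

2

Evaluate at each of the 2 elements of 𝔽_2:
P(0) = 0 → root; P(1) = 0 → root.
Roots: {0, 1}.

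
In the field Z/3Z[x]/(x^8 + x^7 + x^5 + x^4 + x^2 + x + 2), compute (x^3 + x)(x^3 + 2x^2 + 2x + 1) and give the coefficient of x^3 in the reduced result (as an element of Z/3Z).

Multiply in Z/3Z[x]: (x^3 + x)·(x^3 + 2x^2 + 2x + 1) = x^6 + 2x^5 + 2x^2 + x.
Reduced: x^6 + 2x^5 + 2x^2 + x.

0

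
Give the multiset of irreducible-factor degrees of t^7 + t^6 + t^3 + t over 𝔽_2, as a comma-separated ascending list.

Write g(t) = t^7 + t^6 + t^3 + t.
Roots in 𝔽_2: g(0) = 0 → root; g(1) = 0 → root.
Linear factors from roots: (t), (t + 1).
Complete factorization: g(t) = (t)·(t + 1)·(t^2 + t + 1)·(t^3 + t^2 + 1).
Factor degrees with multiplicity: 1 + 1 + 2 + 3 = 7.

1, 1, 2, 3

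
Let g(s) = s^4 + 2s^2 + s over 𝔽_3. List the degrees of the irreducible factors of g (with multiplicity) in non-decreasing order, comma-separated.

1, 3

Roots in 𝔽_3: g(0) = 0 → root; g(1) = 1; g(2) = 2.
Linear factors from roots: (s).
Complete factorization: g(s) = (s)·(s^3 + 2s + 1).
Factor degrees with multiplicity: 1 + 3 = 4.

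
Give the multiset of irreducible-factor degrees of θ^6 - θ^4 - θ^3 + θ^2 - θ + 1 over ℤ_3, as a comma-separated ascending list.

Write h(θ) = θ^6 - θ^4 - θ^3 + θ^2 - θ + 1.
Roots in ℤ_3: h(0) = 1; h(1) = 0 → root; h(2) = 1.
Linear factors from roots: (θ - 1).
Complete factorization: h(θ) = (θ - 1)^2·(θ^2 + θ - 1)^2.
Factor degrees with multiplicity: 1 + 1 + 2 + 2 = 6.

1, 1, 2, 2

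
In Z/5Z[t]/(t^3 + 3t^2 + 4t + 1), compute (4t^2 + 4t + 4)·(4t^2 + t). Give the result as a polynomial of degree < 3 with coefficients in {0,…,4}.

3

Multiply in Z/5Z[t]: (4t^2 + 4t + 4)·(4t^2 + t) = t^4 + 4t.
Reduce using t^3 ≡ 2t^2 + t + 4 (mod t^3 + 3t^2 + 4t + 1).
Reduced: 3.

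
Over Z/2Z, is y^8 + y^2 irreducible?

Write m(y) = y^8 + y^2.
Check for roots in Z/2Z: m(0) = 0 → root; m(1) = 0 → root.
m(0) = 0, so (y) divides m(y); m is reducible.

No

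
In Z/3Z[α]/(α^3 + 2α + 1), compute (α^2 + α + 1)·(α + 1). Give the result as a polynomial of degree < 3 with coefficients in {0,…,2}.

Multiply in Z/3Z[α]: (α^2 + α + 1)·(α + 1) = α^3 + 2α^2 + 2α + 1.
Reduce using α^3 ≡ α + 2 (mod α^3 + 2α + 1).
Reduced: 2α^2.

2α^2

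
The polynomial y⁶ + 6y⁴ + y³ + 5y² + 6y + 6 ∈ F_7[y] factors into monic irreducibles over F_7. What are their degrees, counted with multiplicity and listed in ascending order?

Write h(y) = y⁶ + 6y⁴ + y³ + 5y² + 6y + 6.
Complete factorization: h(y) = (y² + y + 4)·(y⁴ + 6y³ + 3y² + 2y + 5).
Factor degrees with multiplicity: 2 + 4 = 6.

2, 4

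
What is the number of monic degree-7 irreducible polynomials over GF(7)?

117648

By the necklace-counting formula, N_7(7) = (1/7) Σ_{d|7} μ(7/d)·7^d.
Divisors of 7: 1, 7; μ(7/d) for each: -1, 1.
Σ = − 7^1 + 7^7 = 823536.
N = 823536/7 = 117648.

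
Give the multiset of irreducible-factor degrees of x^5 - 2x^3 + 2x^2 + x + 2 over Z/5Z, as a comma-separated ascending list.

5

Write g(x) = x^5 - 2x^3 + 2x^2 + x + 2.
Roots in Z/5Z: g(0) = 2; g(1) = 4; g(2) = 3; g(3) = 2; g(4) = 4.
Complete factorization: g(x) = (x^5 - 2x^3 + 2x^2 + x + 2).
Factor degrees with multiplicity: 5 = 5.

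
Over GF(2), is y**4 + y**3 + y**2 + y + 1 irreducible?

Write h(y) = y**4 + y**3 + y**2 + y + 1.
Check for roots in GF(2): h(0) = 1; h(1) = 1.
No roots, so no linear factors.
Monic irreducibles of degree 2 over GF(2): y**2 + y + 1.
None of them divide h (all give nonzero remainder).
No irreducible factor of degree ≤ 2 exists, so h is irreducible over GF(2).

Yes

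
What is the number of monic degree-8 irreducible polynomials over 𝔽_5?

By the necklace-counting formula, N_5(8) = (1/8) Σ_{d|8} μ(8/d)·5^d.
Divisors of 8: 1, 2, 4, 8; μ(8/d) for each: 0, 0, -1, 1.
Σ = − 5^4 + 5^8 = 390000.
N = 390000/8 = 48750.

48750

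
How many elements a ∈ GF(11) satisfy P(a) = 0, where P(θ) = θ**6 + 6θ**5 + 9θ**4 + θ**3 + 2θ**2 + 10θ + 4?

3

Evaluate at each of the 11 elements of GF(11):
P(0) = 4; P(1) = 0 → root; P(2) = 0 → root; P(3) = 3; P(4) = 1; P(5) = 2; P(6) = 3; P(7) = 1; P(8) = 9; P(9) = 0 → root; P(10) = 10.
Roots: {1, 2, 9}.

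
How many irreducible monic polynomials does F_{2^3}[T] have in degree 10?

By the necklace-counting formula, N_8(10) = (1/10) Σ_{d|10} μ(10/d)·8^d.
Divisors of 10: 1, 2, 5, 10; μ(10/d) for each: 1, -1, -1, 1.
Σ = 8^1 − 8^2 − 8^5 + 8^10 = 1073709000.
N = 1073709000/10 = 107370900.

107370900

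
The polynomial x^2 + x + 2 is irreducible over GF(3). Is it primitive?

Yes

Write f(x) = x^2 + x + 2.
|GF(3^2)^×| = 3^2 − 1 = 8. Prime factorization: 8 = 2^3.
f is primitive ⇔ x has order 8 in GF(3)[x]/(f), i.e. x^(8/q) ≠ 1 for each prime q | 8.
x^(4) mod f = 2.
None equal 1, so x has full order 8; f is primitive.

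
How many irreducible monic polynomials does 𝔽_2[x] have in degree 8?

By the necklace-counting formula, N_2(8) = (1/8) Σ_{d|8} μ(8/d)·2^d.
Divisors of 8: 1, 2, 4, 8; μ(8/d) for each: 0, 0, -1, 1.
Σ = − 2^4 + 2^8 = 240.
N = 240/8 = 30.

30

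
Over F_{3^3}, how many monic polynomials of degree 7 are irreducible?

By the necklace-counting formula, N_27(7) = (1/7) Σ_{d|7} μ(7/d)·27^d.
Divisors of 7: 1, 7; μ(7/d) for each: -1, 1.
Σ = − 27^1 + 27^7 = 10460353176.
N = 10460353176/7 = 1494336168.

1494336168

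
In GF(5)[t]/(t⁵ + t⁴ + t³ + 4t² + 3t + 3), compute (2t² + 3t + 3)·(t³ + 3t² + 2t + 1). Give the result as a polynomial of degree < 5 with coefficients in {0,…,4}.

Multiply in GF(5)[t]: (2t² + 3t + 3)·(t³ + 3t² + 2t + 1) = 2t⁵ + 4t⁴ + t³ + 2t² + 4t + 3.
Reduce using t⁵ ≡ 4t⁴ + 4t³ + t² + 2t + 2 (mod t⁵ + t⁴ + t³ + 4t² + 3t + 3).
Reduced: 2t⁴ + 4t³ + 4t² + 3t + 2.

2t^4 + 4t^3 + 4t^2 + 3t + 2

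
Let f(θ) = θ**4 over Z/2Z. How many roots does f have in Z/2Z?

1

Evaluate at each of the 2 elements of Z/2Z:
f(0) = 0 → root; f(1) = 1.
Roots: {0}.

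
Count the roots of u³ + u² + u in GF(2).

Write g(u) = u³ + u² + u.
Evaluate at each of the 2 elements of GF(2):
g(0) = 0 → root; g(1) = 1.
Roots: {0}.

1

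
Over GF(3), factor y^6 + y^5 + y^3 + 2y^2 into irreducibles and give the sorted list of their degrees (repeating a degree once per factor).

Write g(y) = y^6 + y^5 + y^3 + 2y^2.
Roots in GF(3): g(0) = 0 → root; g(1) = 2; g(2) = 1.
Linear factors from roots: (y).
Complete factorization: g(y) = (y)^2·(y^2 + 1)·(y^2 + y + 2).
Factor degrees with multiplicity: 1 + 1 + 2 + 2 = 6.

1, 1, 2, 2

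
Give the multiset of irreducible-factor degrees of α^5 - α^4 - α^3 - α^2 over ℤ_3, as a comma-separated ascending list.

1, 1, 3

Write f(α) = α^5 - α^4 - α^3 - α^2.
Roots in ℤ_3: f(0) = 0 → root; f(1) = 1; f(2) = 1.
Linear factors from roots: (α).
Complete factorization: f(α) = (α)^2·(α^3 - α^2 - α - 1).
Factor degrees with multiplicity: 1 + 1 + 3 = 5.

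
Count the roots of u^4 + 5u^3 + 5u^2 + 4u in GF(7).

Write h(u) = u^4 + 5u^3 + 5u^2 + 4u.
Evaluate at each of the 7 elements of GF(7):
h(0) = 0 → root; h(1) = 1; h(2) = 0 → root; h(3) = 0 → root; h(4) = 0 → root; h(5) = 2; h(6) = 4.
Roots: {0, 2, 3, 4}.

4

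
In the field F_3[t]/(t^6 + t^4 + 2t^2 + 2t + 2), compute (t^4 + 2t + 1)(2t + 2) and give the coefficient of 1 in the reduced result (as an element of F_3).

Multiply in F_3[t]: (t^4 + 2t + 1)·(2t + 2) = 2t^5 + 2t^4 + t^2 + 2.
Reduced: 2t^5 + 2t^4 + t^2 + 2.

2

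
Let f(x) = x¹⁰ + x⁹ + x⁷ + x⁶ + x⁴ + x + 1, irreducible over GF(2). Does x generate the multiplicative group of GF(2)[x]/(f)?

|GF(2^10)^×| = 2^10 − 1 = 1023. Prime factorization: 1023 = 3·11·31.
f is primitive ⇔ x has order 1023 in GF(2)[x]/(f), i.e. x^(1023/q) ≠ 1 for each prime q | 1023.
x^(341) mod f = x⁸ + x⁷ + x⁵ + x + 1.
x^(93) mod f = x⁶ + x³ + x².
x^(33) mod f = x⁹ + x⁸ + x⁵ + x².
None equal 1, so x has full order 1023; f is primitive.

Yes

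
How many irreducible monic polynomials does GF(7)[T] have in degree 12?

1153430600

x^(7^12) − x is the product of all monic irreducibles of degree dividing 12; Möbius inversion gives N = (1/12) Σ μ(12/d)·7^d.
Divisors of 12: 1, 2, 3, 4, 6, 12; μ(12/d) for each: 0, 1, 0, -1, -1, 1.
Σ = 7^2 − 7^4 − 7^6 + 7^12 = 13841167200.
N = 13841167200/12 = 1153430600.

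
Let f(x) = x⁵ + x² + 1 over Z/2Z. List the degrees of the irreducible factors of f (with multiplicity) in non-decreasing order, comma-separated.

5

Roots in Z/2Z: f(0) = 1; f(1) = 1.
Complete factorization: f(x) = (x⁵ + x² + 1).
Factor degrees with multiplicity: 5 = 5.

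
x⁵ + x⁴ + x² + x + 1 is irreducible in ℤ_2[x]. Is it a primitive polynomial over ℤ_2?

Yes

Write f(x) = x⁵ + x⁴ + x² + x + 1.
|GF(2^5)^×| = 2^5 − 1 = 31. Prime factorization: 31 = 31.
f is primitive ⇔ x has order 31 in GF(2)[x]/(f), i.e. x^(31/q) ≠ 1 for each prime q | 31.
x^(1) mod f = x.
None equal 1, so x has full order 31; f is primitive.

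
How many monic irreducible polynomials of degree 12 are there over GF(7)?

1153430600

Gauss's count: N_{7}(12) = (1/12) Σ_{d|12} μ(12/d)·7^d.
Divisors of 12: 1, 2, 3, 4, 6, 12; μ(12/d) for each: 0, 1, 0, -1, -1, 1.
Σ = 7^2 − 7^4 − 7^6 + 7^12 = 13841167200.
N = 13841167200/12 = 1153430600.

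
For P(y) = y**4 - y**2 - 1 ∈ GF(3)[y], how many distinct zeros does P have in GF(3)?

Evaluate at each of the 3 elements of GF(3):
P(0) = 2; P(1) = 2; P(2) = 2.
No element is a root.

0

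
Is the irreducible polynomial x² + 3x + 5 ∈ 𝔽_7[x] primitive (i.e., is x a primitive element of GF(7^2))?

Yes

Write f(x) = x² + 3x + 5.
|GF(7^2)^×| = 7^2 − 1 = 48. Prime factorization: 48 = 2^4·3.
f is primitive ⇔ x has order 48 in GF(7)[x]/(f), i.e. x^(48/q) ≠ 1 for each prime q | 48.
x^(24) mod f = 6.
x^(16) mod f = 4.
None equal 1, so x has full order 48; f is primitive.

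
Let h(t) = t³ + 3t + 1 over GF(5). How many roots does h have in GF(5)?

Evaluate at each of the 5 elements of GF(5):
h(0) = 1; h(1) = 0 → root; h(2) = 0 → root; h(3) = 2; h(4) = 2.
Roots: {1, 2}.

2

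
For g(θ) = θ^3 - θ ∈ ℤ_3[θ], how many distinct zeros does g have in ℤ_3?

Evaluate at each of the 3 elements of ℤ_3:
g(0) = 0 → root; g(1) = 0 → root; g(2) = 0 → root.
Roots: {0, 1, 2}.

3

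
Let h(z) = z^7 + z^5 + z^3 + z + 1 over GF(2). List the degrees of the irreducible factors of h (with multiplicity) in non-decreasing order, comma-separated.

Roots in GF(2): h(0) = 1; h(1) = 1.
Complete factorization: h(z) = (z^7 + z^5 + z^3 + z + 1).
Factor degrees with multiplicity: 7 = 7.

7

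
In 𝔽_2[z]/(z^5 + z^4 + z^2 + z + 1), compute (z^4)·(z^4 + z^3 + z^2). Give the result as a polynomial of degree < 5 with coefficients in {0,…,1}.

Multiply in 𝔽_2[z]: (z^4)·(z^4 + z^3 + z^2) = z^8 + z^7 + z^6.
Reduce using z^5 ≡ z^4 + z^2 + z + 1 (mod z^5 + z^4 + z^2 + z + 1).
Reduced: z^4 + z^2 + z.

z^4 + z^2 + z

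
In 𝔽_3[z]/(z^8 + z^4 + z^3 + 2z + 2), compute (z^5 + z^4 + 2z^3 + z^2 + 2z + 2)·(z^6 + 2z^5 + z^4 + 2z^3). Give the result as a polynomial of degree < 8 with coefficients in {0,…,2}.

z^7 + z^6 + 2z^2 + z + 2

Multiply in 𝔽_3[z]: (z^5 + z^4 + 2z^3 + z^2 + 2z + 2)·(z^6 + 2z^5 + z^4 + 2z^3) = z^11 + 2z^9 + 2z^8 + 2z^7 + 2z^6 + 2z^5 + z^3.
Reduce using z^8 ≡ 2z^4 + 2z^3 + z + 1 (mod z^8 + z^4 + z^3 + 2z + 2).
Reduced: z^7 + z^6 + 2z^2 + z + 2.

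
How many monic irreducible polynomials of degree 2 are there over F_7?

21

x^(7^2) − x is the product of all monic irreducibles of degree dividing 2; Möbius inversion gives N = (1/2) Σ μ(2/d)·7^d.
Divisors of 2: 1, 2; μ(2/d) for each: -1, 1.
Σ = − 7^1 + 7^2 = 42.
N = 42/2 = 21.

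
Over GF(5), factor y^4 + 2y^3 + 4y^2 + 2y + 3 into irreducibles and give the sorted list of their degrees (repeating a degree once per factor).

Write f(y) = y^4 + 2y^3 + 4y^2 + 2y + 3.
Roots in GF(5): f(0) = 3; f(1) = 2; f(2) = 0 → root; f(3) = 0 → root; f(4) = 4.
Linear factors from roots: (y + 3), (y + 2).
Complete factorization: f(y) = (y + 2)·(y + 3)·(y^2 + 2y + 3).
Factor degrees with multiplicity: 1 + 1 + 2 = 4.

1, 1, 2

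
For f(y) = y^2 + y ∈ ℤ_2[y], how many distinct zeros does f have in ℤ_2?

2

Evaluate at each of the 2 elements of ℤ_2:
f(0) = 0 → root; f(1) = 0 → root.
Roots: {0, 1}.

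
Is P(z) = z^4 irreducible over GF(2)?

Check for roots in GF(2): P(0) = 0 → root; P(1) = 1.
P(0) = 0, so (z) divides P(z); P is reducible.

No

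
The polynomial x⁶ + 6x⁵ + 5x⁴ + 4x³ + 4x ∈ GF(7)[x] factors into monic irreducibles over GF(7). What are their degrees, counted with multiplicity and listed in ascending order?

1, 2, 3

Write f(x) = x⁶ + 6x⁵ + 5x⁴ + 4x³ + 4x.
Linear factors from roots: (x).
Complete factorization: f(x) = (x)·(x² + 6x + 3)·(x³ + 2x + 6).
Factor degrees with multiplicity: 1 + 2 + 3 = 6.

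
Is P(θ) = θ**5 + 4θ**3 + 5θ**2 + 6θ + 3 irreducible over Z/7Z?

Yes

Check for roots in Z/7Z: P(0) = 3; P(1) = 5; P(2) = 1; P(3) = 4; P(4) = 1; P(5) = 3; P(6) = 4.
No roots, so no linear factors.
Degree-2 irreducible divisors: test the 21 monic irreducibles of degree 2 over GF(7).
None of them divide P (all give nonzero remainder).
No irreducible factor of degree ≤ 2 exists, so P is irreducible over GF(7).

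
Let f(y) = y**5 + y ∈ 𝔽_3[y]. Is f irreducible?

Check for roots in 𝔽_3: f(0) = 0 → root; f(1) = 2; f(2) = 1.
f(0) = 0, so (y) divides f(y); f is reducible.

No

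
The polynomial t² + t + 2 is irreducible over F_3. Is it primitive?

Write f(t) = t² + t + 2.
|GF(3^2)^×| = 3^2 − 1 = 8. Prime factorization: 8 = 2^3.
f is primitive ⇔ t has order 8 in GF(3)[t]/(f), i.e. t^(8/q) ≠ 1 for each prime q | 8.
t^(4) mod f = 2.
None equal 1, so t has full order 8; f is primitive.

Yes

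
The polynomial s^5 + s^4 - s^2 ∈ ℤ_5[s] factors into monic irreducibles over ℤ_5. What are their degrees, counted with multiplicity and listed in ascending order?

1, 1, 1, 2

Write f(s) = s^5 + s^4 - s^2.
Roots in ℤ_5: f(0) = 0 → root; f(1) = 1; f(2) = 4; f(3) = 0 → root; f(4) = 4.
Linear factors from roots: (s), (s + 2).
Complete factorization: f(s) = (s + 2)·(s)^2·(s^2 - s + 2).
Factor degrees with multiplicity: 1 + 1 + 1 + 2 = 5.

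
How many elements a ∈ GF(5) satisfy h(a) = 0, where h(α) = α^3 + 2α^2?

2

Evaluate at each of the 5 elements of GF(5):
h(0) = 0 → root; h(1) = 3; h(2) = 1; h(3) = 0 → root; h(4) = 1.
Roots: {0, 3}.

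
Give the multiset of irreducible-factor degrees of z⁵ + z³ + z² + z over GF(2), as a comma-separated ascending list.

Write g(z) = z⁵ + z³ + z² + z.
Roots in GF(2): g(0) = 0 → root; g(1) = 0 → root.
Linear factors from roots: (z), (z + 1).
Complete factorization: g(z) = (z)·(z + 1)·(z³ + z² + 1).
Factor degrees with multiplicity: 1 + 1 + 3 = 5.

1, 1, 3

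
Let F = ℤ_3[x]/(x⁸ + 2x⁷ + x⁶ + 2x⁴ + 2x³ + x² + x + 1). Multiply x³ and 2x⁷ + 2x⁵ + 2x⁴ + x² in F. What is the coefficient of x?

2

Multiply in ℤ_3[x]: (x³)·(2x⁷ + 2x⁵ + 2x⁴ + x²) = 2x¹⁰ + 2x⁸ + 2x⁷ + x⁵.
Reduce using x⁸ ≡ x⁷ + 2x⁶ + x⁴ + x³ + 2x² + 2x + 2 (mod x⁸ + 2x⁷ + x⁶ + 2x⁴ + 2x³ + x² + x + 1).
Reduced: 2x⁷ + 2x⁵ + 2x⁴ + x³ + 2x + 1.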